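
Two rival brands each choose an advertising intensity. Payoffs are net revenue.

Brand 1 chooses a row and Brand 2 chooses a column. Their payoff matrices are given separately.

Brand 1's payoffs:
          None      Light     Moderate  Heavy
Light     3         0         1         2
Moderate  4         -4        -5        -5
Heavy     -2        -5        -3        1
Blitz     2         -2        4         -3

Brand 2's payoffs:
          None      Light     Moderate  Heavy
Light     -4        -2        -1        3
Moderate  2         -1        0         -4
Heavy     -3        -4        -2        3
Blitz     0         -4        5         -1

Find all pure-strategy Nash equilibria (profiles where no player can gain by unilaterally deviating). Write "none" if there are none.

Pure-strategy Nash equilibria: (Light, Heavy) and (Moderate, None) and (Blitz, Moderate)

(Light, None): Brand 1 can switch to Moderate (3 → 4). Not NE.
(Light, Light): Brand 2 can switch to Moderate (-2 → -1). Not NE.
(Light, Moderate): Brand 1 can switch to Blitz (1 → 4). Not NE.
(Light, Heavy): Brand 1 gets 2, best alternative 1; Brand 2 gets 3, best alternative -1. No profitable deviation — NE.
(Moderate, None): Brand 1 gets 4, best alternative 3; Brand 2 gets 2, best alternative 0. No profitable deviation — NE.
(Moderate, Light): Brand 1 can switch to Light (-4 → 0). Not NE.
(Moderate, Moderate): Brand 1 can switch to Light (-5 → 1). Not NE.
(Moderate, Heavy): Brand 1 can switch to Light (-5 → 2). Not NE.
(Blitz, Moderate): Brand 1 gets 4, best alternative 1; Brand 2 gets 5, best alternative 0. No profitable deviation — NE.
(The remaining 7 profiles each have a profitable deviation by the same check.)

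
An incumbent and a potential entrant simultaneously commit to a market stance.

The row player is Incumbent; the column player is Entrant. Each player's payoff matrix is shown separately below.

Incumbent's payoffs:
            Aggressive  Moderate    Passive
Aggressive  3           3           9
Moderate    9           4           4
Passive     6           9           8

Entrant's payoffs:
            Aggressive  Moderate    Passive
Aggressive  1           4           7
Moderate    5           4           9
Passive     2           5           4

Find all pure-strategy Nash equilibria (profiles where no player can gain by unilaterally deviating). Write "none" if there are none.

Mark each player's best response to every combination of opponents' strategies; a profile where every player is best-responding is a pure Nash equilibrium.
Incumbent against Aggressive: payoffs 3, 9, 6 → best response Moderate.
Incumbent against Moderate: payoffs 3, 4, 9 → best response Passive.
Incumbent against Passive: payoffs 9, 4, 8 → best response Aggressive.
Entrant against Aggressive: payoffs 1, 4, 7 → best response Passive.
Entrant against Moderate: payoffs 5, 4, 9 → best response Passive.
Entrant against Passive: payoffs 2, 5, 4 → best response Moderate.
Mutual best responses: (Aggressive, Passive); (Passive, Moderate).

Pure-strategy Nash equilibria: (Aggressive, Passive); (Passive, Moderate)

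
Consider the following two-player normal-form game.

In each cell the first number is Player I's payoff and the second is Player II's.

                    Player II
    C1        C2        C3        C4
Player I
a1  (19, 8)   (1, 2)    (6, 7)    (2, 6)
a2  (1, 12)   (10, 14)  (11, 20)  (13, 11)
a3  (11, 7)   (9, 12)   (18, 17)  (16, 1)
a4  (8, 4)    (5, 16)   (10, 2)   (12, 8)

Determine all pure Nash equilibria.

The pure Nash equilibria are (a1, C1), (a3, C3).

For each strategy profile, look for a profitable unilateral deviation.
(a1, C1): Player I gets 19, best alternative 11; Player II gets 8, best alternative 7. No profitable deviation — NE.
(a1, C2): Player I can switch to a2 (1 → 10). Not NE.
(a1, C3): Player I can switch to a2 (6 → 11). Not NE.
(a1, C4): Player I can switch to a2 (2 → 13). Not NE.
(a2, C1): Player I can switch to a1 (1 → 19). Not NE.
(a2, C2): Player II can switch to C3 (14 → 20). Not NE.
(a2, C3): Player I can switch to a3 (11 → 18). Not NE.
(a3, C3): Player I gets 18, best alternative 11; Player II gets 17, best alternative 12. No profitable deviation — NE.
(The remaining 8 profiles each have a profitable deviation by the same check.)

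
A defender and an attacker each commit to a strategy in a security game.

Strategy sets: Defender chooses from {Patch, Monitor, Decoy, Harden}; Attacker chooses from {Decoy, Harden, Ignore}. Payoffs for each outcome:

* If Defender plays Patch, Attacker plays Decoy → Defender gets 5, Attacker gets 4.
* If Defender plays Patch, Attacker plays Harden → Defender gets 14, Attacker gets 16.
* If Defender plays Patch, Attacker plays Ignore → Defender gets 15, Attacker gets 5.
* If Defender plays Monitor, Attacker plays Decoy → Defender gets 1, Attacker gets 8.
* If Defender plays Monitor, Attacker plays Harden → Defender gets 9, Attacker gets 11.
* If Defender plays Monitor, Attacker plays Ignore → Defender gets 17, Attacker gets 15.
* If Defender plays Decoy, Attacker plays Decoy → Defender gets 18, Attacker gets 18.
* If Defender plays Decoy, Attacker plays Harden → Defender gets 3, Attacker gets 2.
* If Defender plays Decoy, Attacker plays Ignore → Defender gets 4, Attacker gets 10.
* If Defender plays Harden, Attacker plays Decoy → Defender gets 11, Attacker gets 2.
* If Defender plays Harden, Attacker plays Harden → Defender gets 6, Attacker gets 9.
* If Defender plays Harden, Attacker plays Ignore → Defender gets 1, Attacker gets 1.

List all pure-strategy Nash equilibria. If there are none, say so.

Defender against Decoy: payoffs 5, 1, 18, 11 → best response Decoy.
Defender against Harden: payoffs 14, 9, 3, 6 → best response Patch.
Defender against Ignore: payoffs 15, 17, 4, 1 → best response Monitor.
Attacker against Patch: payoffs 4, 16, 5 → best response Harden.
Attacker against Monitor: payoffs 8, 11, 15 → best response Ignore.
Attacker against Decoy: payoffs 18, 2, 10 → best response Decoy.
Attacker against Harden: payoffs 2, 9, 1 → best response Harden.
Mutual best responses: (Patch, Harden); (Monitor, Ignore); (Decoy, Decoy).

Pure-strategy Nash equilibria: (Patch, Harden) and (Monitor, Ignore) and (Decoy, Decoy)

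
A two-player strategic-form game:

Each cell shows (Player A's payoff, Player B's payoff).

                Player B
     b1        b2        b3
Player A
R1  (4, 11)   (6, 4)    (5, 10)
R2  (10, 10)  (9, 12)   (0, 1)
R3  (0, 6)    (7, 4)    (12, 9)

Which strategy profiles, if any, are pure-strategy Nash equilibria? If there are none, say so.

(R2, b2); (R3, b3)

For each player, find the best response to each opponent profile; mutual best responses are the pure NE.
Player A against b1: payoffs 4, 10, 0 → best response R2.
Player A against b2: payoffs 6, 9, 7 → best response R2.
Player A against b3: payoffs 5, 0, 12 → best response R3.
Player B against R1: payoffs 11, 4, 10 → best response b1.
Player B against R2: payoffs 10, 12, 1 → best response b2.
Player B against R3: payoffs 6, 4, 9 → best response b3.
Mutual best responses: (R2, b2); (R3, b3).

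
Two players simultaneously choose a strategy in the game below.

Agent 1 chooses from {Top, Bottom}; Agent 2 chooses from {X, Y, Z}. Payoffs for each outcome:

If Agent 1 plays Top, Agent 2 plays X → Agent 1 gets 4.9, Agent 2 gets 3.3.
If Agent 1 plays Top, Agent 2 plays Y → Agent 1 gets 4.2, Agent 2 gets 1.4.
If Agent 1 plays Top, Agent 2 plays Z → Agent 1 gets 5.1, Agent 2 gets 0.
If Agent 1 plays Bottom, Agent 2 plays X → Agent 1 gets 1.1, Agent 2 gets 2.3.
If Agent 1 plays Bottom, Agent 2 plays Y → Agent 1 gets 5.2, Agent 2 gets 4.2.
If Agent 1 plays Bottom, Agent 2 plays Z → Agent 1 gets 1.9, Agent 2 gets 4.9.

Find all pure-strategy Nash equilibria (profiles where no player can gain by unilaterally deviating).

Agent 1 against X: payoffs 4.9, 1.1 → best response Top.
Agent 1 against Y: payoffs 4.2, 5.2 → best response Bottom.
Agent 1 against Z: payoffs 5.1, 1.9 → best response Top.
Agent 2 against Top: payoffs 3.3, 1.4, 0 → best response X.
Agent 2 against Bottom: payoffs 2.3, 4.2, 4.9 → best response Z.
Mutual best responses: (Top, X).

(Top, X)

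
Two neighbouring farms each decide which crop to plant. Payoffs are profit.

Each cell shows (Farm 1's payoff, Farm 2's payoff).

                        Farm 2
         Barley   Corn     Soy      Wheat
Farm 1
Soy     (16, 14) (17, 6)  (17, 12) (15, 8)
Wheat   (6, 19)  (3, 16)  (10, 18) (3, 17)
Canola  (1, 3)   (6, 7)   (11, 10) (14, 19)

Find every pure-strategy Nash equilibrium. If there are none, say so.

Farm 1 against Barley: payoffs 16, 6, 1 → best response Soy.
Farm 1 against Corn: payoffs 17, 3, 6 → best response Soy.
Farm 1 against Soy: payoffs 17, 10, 11 → best response Soy.
Farm 1 against Wheat: payoffs 15, 3, 14 → best response Soy.
Farm 2 against Soy: payoffs 14, 6, 12, 8 → best response Barley.
Farm 2 against Wheat: payoffs 19, 16, 18, 17 → best response Barley.
Farm 2 against Canola: payoffs 3, 7, 10, 19 → best response Wheat.
Mutual best responses: (Soy, Barley).

Pure NE: (Soy, Barley)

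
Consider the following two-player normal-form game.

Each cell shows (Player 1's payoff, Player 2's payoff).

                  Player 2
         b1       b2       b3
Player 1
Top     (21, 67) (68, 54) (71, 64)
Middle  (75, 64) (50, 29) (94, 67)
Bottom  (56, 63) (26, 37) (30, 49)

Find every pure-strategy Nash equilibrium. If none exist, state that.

(Middle, b3)

(Top, b1): Player 1 can switch to Middle (21 → 75). Not NE.
(Top, b2): Player 2 can switch to b1 (54 → 67). Not NE.
(Top, b3): Player 1 can switch to Middle (71 → 94). Not NE.
(Middle, b1): Player 2 can switch to b3 (64 → 67). Not NE.
(Middle, b2): Player 1 can switch to Top (50 → 68). Not NE.
(Middle, b3): Player 1 gets 94, best alternative 71; Player 2 gets 67, best alternative 64. No profitable deviation — NE.
(Bottom, b1): Player 1 can switch to Middle (56 → 75). Not NE.
(Bottom, b2): Player 1 can switch to Top (26 → 68). Not NE.
(Bottom, b3): Player 1 can switch to Top (30 → 71). Not NE.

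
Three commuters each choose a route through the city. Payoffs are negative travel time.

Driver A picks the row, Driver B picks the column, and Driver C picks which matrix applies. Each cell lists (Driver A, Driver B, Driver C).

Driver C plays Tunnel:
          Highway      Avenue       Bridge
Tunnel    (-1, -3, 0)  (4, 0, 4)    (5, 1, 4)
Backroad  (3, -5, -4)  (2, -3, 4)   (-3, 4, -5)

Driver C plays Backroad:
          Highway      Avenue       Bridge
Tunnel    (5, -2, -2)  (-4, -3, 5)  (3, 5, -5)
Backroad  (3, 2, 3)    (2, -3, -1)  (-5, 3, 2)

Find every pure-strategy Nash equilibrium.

For each player, find the best response to each opponent profile; mutual best responses are the pure NE.
Driver A against (Highway, Tunnel): payoffs -1, 3 → best response Backroad.
Driver A against (Highway, Backroad): payoffs 5, 3 → best response Tunnel.
Driver A against (Avenue, Tunnel): payoffs 4, 2 → best response Tunnel.
Driver A against (Avenue, Backroad): payoffs -4, 2 → best response Backroad.
Driver A against (Bridge, Tunnel): payoffs 5, -3 → best response Tunnel.
Driver A against (Bridge, Backroad): payoffs 3, -5 → best response Tunnel.
Driver B against (Tunnel, Tunnel): payoffs -3, 0, 1 → best response Bridge.
Driver B against (Tunnel, Backroad): payoffs -2, -3, 5 → best response Bridge.
Driver B against (Backroad, Tunnel): payoffs -5, -3, 4 → best response Bridge.
Driver B against (Backroad, Backroad): payoffs 2, -3, 3 → best response Bridge.
Driver C against (Tunnel, Highway): payoffs 0, -2 → best response Tunnel.
Driver C against (Tunnel, Avenue): payoffs 4, 5 → best response Backroad.
Driver C against (Tunnel, Bridge): payoffs 4, -5 → best response Tunnel.
Driver C against (Backroad, Highway): payoffs -4, 3 → best response Backroad.
Driver C against (Backroad, Avenue): payoffs 4, -1 → best response Tunnel.
Driver C against (Backroad, Bridge): payoffs -5, 2 → best response Backroad.
Mutual best responses: (Tunnel, Bridge, Tunnel).

The unique pure-strategy Nash equilibrium is (Tunnel, Bridge, Tunnel).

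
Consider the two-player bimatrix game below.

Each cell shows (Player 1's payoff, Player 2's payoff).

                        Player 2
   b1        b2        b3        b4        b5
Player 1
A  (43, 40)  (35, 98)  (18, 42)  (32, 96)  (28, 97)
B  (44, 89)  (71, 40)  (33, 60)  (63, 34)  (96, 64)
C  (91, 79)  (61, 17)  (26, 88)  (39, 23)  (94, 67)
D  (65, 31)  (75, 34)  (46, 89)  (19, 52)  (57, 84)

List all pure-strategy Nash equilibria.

Player 1 against b1: payoffs 43, 44, 91, 65 → best response C.
Player 1 against b2: payoffs 35, 71, 61, 75 → best response D.
Player 1 against b3: payoffs 18, 33, 26, 46 → best response D.
Player 1 against b4: payoffs 32, 63, 39, 19 → best response B.
Player 1 against b5: payoffs 28, 96, 94, 57 → best response B.
Player 2 against A: payoffs 40, 98, 42, 96, 97 → best response b2.
Player 2 against B: payoffs 89, 40, 60, 34, 64 → best response b1.
Player 2 against C: payoffs 79, 17, 88, 23, 67 → best response b3.
Player 2 against D: payoffs 31, 34, 89, 52, 84 → best response b3.
Mutual best responses: (D, b3).

Pure NE: (D, b3)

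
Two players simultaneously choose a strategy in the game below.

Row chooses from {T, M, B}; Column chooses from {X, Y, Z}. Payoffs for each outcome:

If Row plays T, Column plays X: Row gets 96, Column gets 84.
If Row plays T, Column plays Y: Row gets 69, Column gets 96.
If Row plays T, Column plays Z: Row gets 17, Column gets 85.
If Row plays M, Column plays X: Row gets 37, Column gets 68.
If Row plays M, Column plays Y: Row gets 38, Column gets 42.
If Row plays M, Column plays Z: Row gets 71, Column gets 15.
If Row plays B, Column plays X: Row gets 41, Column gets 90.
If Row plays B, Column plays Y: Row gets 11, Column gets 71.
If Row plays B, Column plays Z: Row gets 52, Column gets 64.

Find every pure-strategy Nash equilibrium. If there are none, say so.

(T, Y)

(T, X): Column can switch to Y (84 → 96). Not NE.
(T, Y): Row gets 69, best alternative 38; Column gets 96, best alternative 85. No profitable deviation — NE.
(T, Z): Row can switch to M (17 → 71). Not NE.
(M, X): Row can switch to T (37 → 96). Not NE.
(M, Y): Row can switch to T (38 → 69). Not NE.
(M, Z): Column can switch to X (15 → 68). Not NE.
(B, X): Row can switch to T (41 → 96). Not NE.
(B, Y): Row can switch to T (11 → 69). Not NE.
(B, Z): Row can switch to M (52 → 71). Not NE.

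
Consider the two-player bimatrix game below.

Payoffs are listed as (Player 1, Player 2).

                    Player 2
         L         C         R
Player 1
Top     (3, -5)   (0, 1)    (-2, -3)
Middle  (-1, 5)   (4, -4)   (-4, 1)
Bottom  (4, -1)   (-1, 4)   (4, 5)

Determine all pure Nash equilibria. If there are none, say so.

Player 1 against L: payoffs 3, -1, 4 → best response Bottom.
Player 1 against C: payoffs 0, 4, -1 → best response Middle.
Player 1 against R: payoffs -2, -4, 4 → best response Bottom.
Player 2 against Top: payoffs -5, 1, -3 → best response C.
Player 2 against Middle: payoffs 5, -4, 1 → best response L.
Player 2 against Bottom: payoffs -1, 4, 5 → best response R.
Mutual best responses: (Bottom, R).

(Bottom, R)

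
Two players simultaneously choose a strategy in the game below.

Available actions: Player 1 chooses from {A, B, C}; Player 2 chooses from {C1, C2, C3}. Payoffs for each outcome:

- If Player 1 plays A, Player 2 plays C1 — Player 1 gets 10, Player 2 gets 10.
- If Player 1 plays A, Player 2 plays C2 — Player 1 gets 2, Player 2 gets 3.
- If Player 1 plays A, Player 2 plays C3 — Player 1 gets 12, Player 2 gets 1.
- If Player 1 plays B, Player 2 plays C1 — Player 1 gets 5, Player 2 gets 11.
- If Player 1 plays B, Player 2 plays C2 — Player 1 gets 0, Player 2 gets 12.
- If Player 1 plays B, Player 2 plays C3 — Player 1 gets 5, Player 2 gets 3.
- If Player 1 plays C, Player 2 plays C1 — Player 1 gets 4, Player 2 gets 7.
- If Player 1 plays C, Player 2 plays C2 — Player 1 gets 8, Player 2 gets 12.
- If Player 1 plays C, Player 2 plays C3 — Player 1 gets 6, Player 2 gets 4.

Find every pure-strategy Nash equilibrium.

The pure Nash equilibria are (A, C1); (C, C2).

Mark each player's best response to every combination of opponents' strategies; a profile where every player is best-responding is a pure Nash equilibrium.
Player 1 against C1: payoffs 10, 5, 4 → best response A.
Player 1 against C2: payoffs 2, 0, 8 → best response C.
Player 1 against C3: payoffs 12, 5, 6 → best response A.
Player 2 against A: payoffs 10, 3, 1 → best response C1.
Player 2 against B: payoffs 11, 12, 3 → best response C2.
Player 2 against C: payoffs 7, 12, 4 → best response C2.
Mutual best responses: (A, C1); (C, C2).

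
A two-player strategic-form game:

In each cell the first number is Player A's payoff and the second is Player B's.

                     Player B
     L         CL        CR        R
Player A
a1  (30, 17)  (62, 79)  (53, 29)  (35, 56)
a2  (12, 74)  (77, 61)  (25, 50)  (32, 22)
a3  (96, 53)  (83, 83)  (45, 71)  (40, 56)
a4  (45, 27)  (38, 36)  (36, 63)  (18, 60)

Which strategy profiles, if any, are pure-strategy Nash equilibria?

The unique pure-strategy Nash equilibrium is (a3, CL).

Player A against L: payoffs 30, 12, 96, 45 → best response a3.
Player A against CL: payoffs 62, 77, 83, 38 → best response a3.
Player A against CR: payoffs 53, 25, 45, 36 → best response a1.
Player A against R: payoffs 35, 32, 40, 18 → best response a3.
Player B against a1: payoffs 17, 79, 29, 56 → best response CL.
Player B against a2: payoffs 74, 61, 50, 22 → best response L.
Player B against a3: payoffs 53, 83, 71, 56 → best response CL.
Player B against a4: payoffs 27, 36, 63, 60 → best response CR.
Mutual best responses: (a3, CL).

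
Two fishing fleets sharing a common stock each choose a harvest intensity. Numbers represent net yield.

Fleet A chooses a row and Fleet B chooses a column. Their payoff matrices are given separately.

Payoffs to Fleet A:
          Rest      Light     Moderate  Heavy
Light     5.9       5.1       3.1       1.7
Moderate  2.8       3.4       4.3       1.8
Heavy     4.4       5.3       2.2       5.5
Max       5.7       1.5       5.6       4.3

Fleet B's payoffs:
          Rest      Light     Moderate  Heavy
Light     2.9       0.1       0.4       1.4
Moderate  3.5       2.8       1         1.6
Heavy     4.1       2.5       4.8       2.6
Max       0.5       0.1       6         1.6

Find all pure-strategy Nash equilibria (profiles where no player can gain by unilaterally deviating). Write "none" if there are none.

The pure Nash equilibria are (Light, Rest), (Max, Moderate).

Check each profile: it is a Nash equilibrium iff no player can strictly gain by switching unilaterally.
(Light, Rest): Fleet A gets 5.9, best alternative 5.7; Fleet B gets 2.9, best alternative 1.4. No profitable deviation — NE.
(Light, Light): Fleet A can switch to Heavy (5.1 → 5.3). Not NE.
(Light, Moderate): Fleet A can switch to Moderate (3.1 → 4.3). Not NE.
(Light, Heavy): Fleet A can switch to Moderate (1.7 → 1.8). Not NE.
(Moderate, Rest): Fleet A can switch to Light (2.8 → 5.9). Not NE.
(Moderate, Light): Fleet A can switch to Light (3.4 → 5.1). Not NE.
(Moderate, Moderate): Fleet A can switch to Max (4.3 → 5.6). Not NE.
(Moderate, Heavy): Fleet A can switch to Heavy (1.8 → 5.5). Not NE.
(Heavy, Rest): Fleet A can switch to Light (4.4 → 5.9). Not NE.
(Heavy, Light): Fleet B can switch to Rest (2.5 → 4.1). Not NE.
(Heavy, Moderate): Fleet A can switch to Light (2.2 → 3.1). Not NE.
(Max, Moderate): Fleet A gets 5.6, best alternative 4.3; Fleet B gets 6, best alternative 1.6. No profitable deviation — NE.
(The remaining 4 profiles each have a profitable deviation by the same check.)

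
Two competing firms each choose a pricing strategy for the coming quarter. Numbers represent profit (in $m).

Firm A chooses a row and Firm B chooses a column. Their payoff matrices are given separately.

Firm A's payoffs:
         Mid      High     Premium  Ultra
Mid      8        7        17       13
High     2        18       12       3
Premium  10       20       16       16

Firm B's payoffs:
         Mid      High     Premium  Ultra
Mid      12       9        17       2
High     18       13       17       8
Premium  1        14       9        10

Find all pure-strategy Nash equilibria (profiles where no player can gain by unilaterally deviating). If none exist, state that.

(Mid, Premium); (Premium, High)

(Mid, Mid): Firm A can switch to Premium (8 → 10). Not NE.
(Mid, High): Firm A can switch to High (7 → 18). Not NE.
(Mid, Premium): Firm A gets 17, best alternative 16; Firm B gets 17, best alternative 12. No profitable deviation — NE.
(Mid, Ultra): Firm A can switch to Premium (13 → 16). Not NE.
(High, Mid): Firm A can switch to Mid (2 → 8). Not NE.
(High, High): Firm A can switch to Premium (18 → 20). Not NE.
(High, Premium): Firm A can switch to Mid (12 → 17). Not NE.
(High, Ultra): Firm A can switch to Mid (3 → 13). Not NE.
(Premium, Mid): Firm B can switch to High (1 → 14). Not NE.
(Premium, High): Firm A gets 20, best alternative 18; Firm B gets 14, best alternative 10. No profitable deviation — NE.
(The remaining 2 profiles each have a profitable deviation by the same check.)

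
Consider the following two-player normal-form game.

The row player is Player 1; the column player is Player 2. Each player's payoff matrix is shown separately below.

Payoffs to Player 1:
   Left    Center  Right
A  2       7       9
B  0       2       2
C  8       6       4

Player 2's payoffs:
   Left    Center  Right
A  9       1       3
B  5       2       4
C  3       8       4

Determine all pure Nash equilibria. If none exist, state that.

Check each profile: it is a Nash equilibrium iff no player can strictly gain by switching unilaterally.
(A, Left): Player 1 can switch to C (2 → 8). Not NE.
(A, Center): Player 2 can switch to Left (1 → 9). Not NE.
(A, Right): Player 2 can switch to Left (3 → 9). Not NE.
(B, Left): Player 1 can switch to A (0 → 2). Not NE.
(B, Center): Player 1 can switch to A (2 → 7). Not NE.
(B, Right): Player 1 can switch to A (2 → 9). Not NE.
(The remaining 3 profiles each have a profitable deviation by the same check.)

There is no pure-strategy Nash equilibrium.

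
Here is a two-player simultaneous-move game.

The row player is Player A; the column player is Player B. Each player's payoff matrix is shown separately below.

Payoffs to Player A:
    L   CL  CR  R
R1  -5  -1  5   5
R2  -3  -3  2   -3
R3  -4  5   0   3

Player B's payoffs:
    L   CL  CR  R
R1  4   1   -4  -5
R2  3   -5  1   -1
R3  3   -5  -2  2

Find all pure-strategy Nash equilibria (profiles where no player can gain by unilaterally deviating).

(R1, L): Player A can switch to R2 (-5 → -3). Not NE.
(R1, CL): Player A can switch to R3 (-1 → 5). Not NE.
(R1, CR): Player B can switch to L (-4 → 4). Not NE.
(R1, R): Player B can switch to L (-5 → 4). Not NE.
(R2, L): Player A gets -3, best alternative -4; Player B gets 3, best alternative 1. No profitable deviation — NE.
(R2, CL): Player A can switch to R1 (-3 → -1). Not NE.
(R2, CR): Player A can switch to R1 (2 → 5). Not NE.
(R2, R): Player A can switch to R1 (-3 → 5). Not NE.
(R3, L): Player A can switch to R2 (-4 → -3). Not NE.
(R3, CL): Player B can switch to L (-5 → 3). Not NE.
(R3, CR): Player A can switch to R1 (0 → 5). Not NE.
(The remaining 1 profile has a profitable deviation by the same check.)

Pure NE: (R2, L)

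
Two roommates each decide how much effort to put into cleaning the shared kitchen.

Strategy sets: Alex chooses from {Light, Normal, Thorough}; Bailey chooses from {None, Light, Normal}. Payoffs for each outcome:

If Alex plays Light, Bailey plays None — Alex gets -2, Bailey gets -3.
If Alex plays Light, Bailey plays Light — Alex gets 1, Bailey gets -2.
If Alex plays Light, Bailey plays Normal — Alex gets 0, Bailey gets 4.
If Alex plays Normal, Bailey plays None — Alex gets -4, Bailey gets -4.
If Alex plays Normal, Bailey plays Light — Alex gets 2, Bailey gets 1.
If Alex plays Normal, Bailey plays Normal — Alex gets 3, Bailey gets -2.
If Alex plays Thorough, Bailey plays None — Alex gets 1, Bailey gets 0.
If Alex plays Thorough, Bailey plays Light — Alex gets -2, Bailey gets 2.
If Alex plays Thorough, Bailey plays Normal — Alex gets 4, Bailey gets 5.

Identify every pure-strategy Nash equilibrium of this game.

Pure-strategy Nash equilibria: (Normal, Light), (Thorough, Normal)

Alex against None: payoffs -2, -4, 1 → best response Thorough.
Alex against Light: payoffs 1, 2, -2 → best response Normal.
Alex against Normal: payoffs 0, 3, 4 → best response Thorough.
Bailey against Light: payoffs -3, -2, 4 → best response Normal.
Bailey against Normal: payoffs -4, 1, -2 → best response Light.
Bailey against Thorough: payoffs 0, 2, 5 → best response Normal.
Mutual best responses: (Normal, Light); (Thorough, Normal).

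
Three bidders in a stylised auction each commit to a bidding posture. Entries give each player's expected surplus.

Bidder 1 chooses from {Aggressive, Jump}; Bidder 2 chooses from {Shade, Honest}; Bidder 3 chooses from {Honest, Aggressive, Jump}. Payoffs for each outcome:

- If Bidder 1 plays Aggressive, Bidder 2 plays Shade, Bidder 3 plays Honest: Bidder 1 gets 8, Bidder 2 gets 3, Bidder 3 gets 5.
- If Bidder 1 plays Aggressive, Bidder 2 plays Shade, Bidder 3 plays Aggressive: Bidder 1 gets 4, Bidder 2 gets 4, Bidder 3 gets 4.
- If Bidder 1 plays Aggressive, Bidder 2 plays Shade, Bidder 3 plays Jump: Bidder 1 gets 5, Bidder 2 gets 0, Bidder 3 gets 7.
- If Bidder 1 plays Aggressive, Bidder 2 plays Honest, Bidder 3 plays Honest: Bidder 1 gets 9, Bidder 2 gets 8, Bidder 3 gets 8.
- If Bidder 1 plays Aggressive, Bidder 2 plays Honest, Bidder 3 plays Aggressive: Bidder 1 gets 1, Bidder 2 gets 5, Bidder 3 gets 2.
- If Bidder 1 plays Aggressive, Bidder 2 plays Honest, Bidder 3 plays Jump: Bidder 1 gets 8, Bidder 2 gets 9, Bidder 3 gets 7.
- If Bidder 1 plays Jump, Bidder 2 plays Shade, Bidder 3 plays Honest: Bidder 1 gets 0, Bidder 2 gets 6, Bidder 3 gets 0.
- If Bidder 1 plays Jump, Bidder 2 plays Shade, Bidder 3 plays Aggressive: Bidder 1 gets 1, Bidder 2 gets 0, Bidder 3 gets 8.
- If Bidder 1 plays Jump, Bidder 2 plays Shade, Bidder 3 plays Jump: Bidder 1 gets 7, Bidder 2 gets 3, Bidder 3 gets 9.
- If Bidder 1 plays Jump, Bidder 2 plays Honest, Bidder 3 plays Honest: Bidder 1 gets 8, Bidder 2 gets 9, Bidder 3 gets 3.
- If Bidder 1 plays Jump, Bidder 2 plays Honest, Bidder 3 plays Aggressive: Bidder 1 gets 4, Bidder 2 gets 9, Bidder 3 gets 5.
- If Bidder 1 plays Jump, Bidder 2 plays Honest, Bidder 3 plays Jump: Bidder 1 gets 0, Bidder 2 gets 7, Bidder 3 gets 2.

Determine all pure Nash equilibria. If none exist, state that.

(Aggressive, Honest, Honest), (Jump, Honest, Aggressive)

Bidder 1 against (Shade, Honest): payoffs 8, 0 → best response Aggressive.
Bidder 1 against (Shade, Aggressive): payoffs 4, 1 → best response Aggressive.
Bidder 1 against (Shade, Jump): payoffs 5, 7 → best response Jump.
Bidder 1 against (Honest, Honest): payoffs 9, 8 → best response Aggressive.
Bidder 1 against (Honest, Aggressive): payoffs 1, 4 → best response Jump.
Bidder 1 against (Honest, Jump): payoffs 8, 0 → best response Aggressive.
Bidder 2 against (Aggressive, Honest): payoffs 3, 8 → best response Honest.
Bidder 2 against (Aggressive, Aggressive): payoffs 4, 5 → best response Honest.
Bidder 2 against (Aggressive, Jump): payoffs 0, 9 → best response Honest.
Bidder 2 against (Jump, Honest): payoffs 6, 9 → best response Honest.
Bidder 2 against (Jump, Aggressive): payoffs 0, 9 → best response Honest.
Bidder 2 against (Jump, Jump): payoffs 3, 7 → best response Honest.
Bidder 3 against (Aggressive, Shade): payoffs 5, 4, 7 → best response Jump.
Bidder 3 against (Aggressive, Honest): payoffs 8, 2, 7 → best response Honest.
Bidder 3 against (Jump, Shade): payoffs 0, 8, 9 → best response Jump.
Bidder 3 against (Jump, Honest): payoffs 3, 5, 2 → best response Aggressive.
Mutual best responses: (Aggressive, Honest, Honest); (Jump, Honest, Aggressive).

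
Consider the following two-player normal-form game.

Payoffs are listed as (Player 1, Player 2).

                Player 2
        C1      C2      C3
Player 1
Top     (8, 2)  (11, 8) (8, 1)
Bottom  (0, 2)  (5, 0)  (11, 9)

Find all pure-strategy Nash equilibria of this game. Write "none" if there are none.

(Top, C2) and (Bottom, C3)

(Top, C1): Player 2 can switch to C2 (2 → 8). Not NE.
(Top, C2): Player 1 gets 11, best alternative 5; Player 2 gets 8, best alternative 2. No profitable deviation — NE.
(Top, C3): Player 1 can switch to Bottom (8 → 11). Not NE.
(Bottom, C1): Player 1 can switch to Top (0 → 8). Not NE.
(Bottom, C2): Player 1 can switch to Top (5 → 11). Not NE.
(Bottom, C3): Player 1 gets 11, best alternative 8; Player 2 gets 9, best alternative 2. No profitable deviation — NE.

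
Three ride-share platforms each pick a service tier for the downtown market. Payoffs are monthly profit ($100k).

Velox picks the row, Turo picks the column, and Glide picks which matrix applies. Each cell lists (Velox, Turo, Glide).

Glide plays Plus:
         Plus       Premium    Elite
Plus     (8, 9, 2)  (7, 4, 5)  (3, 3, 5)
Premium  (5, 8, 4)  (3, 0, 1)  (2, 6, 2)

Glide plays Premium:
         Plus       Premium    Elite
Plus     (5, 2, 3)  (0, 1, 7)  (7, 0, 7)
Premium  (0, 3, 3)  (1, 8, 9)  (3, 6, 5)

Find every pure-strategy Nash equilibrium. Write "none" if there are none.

The pure Nash equilibria are (Plus, Plus, Premium) and (Premium, Premium, Premium).

Velox against (Plus, Plus): payoffs 8, 5 → best response Plus.
Velox against (Plus, Premium): payoffs 5, 0 → best response Plus.
Velox against (Premium, Plus): payoffs 7, 3 → best response Plus.
Velox against (Premium, Premium): payoffs 0, 1 → best response Premium.
Velox against (Elite, Plus): payoffs 3, 2 → best response Plus.
Velox against (Elite, Premium): payoffs 7, 3 → best response Plus.
Turo against (Plus, Plus): payoffs 9, 4, 3 → best response Plus.
Turo against (Plus, Premium): payoffs 2, 1, 0 → best response Plus.
Turo against (Premium, Plus): payoffs 8, 0, 6 → best response Plus.
Turo against (Premium, Premium): payoffs 3, 8, 6 → best response Premium.
Glide against (Plus, Plus): payoffs 2, 3 → best response Premium.
Glide against (Plus, Premium): payoffs 5, 7 → best response Premium.
Glide against (Plus, Elite): payoffs 5, 7 → best response Premium.
Glide against (Premium, Plus): payoffs 4, 3 → best response Plus.
Glide against (Premium, Premium): payoffs 1, 9 → best response Premium.
Glide against (Premium, Elite): payoffs 2, 5 → best response Premium.
Mutual best responses: (Plus, Plus, Premium); (Premium, Premium, Premium).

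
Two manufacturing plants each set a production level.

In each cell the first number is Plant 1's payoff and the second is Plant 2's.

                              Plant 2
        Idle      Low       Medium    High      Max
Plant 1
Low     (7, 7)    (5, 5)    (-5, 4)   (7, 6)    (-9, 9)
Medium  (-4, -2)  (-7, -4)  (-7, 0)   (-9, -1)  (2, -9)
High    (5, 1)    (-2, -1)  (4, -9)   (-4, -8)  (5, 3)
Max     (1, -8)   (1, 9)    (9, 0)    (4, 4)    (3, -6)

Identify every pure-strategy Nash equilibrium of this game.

(Low, Idle): Plant 2 can switch to Max (7 → 9). Not NE.
(Low, Low): Plant 2 can switch to Idle (5 → 7). Not NE.
(Low, Medium): Plant 1 can switch to High (-5 → 4). Not NE.
(Low, High): Plant 2 can switch to Idle (6 → 7). Not NE.
(Low, Max): Plant 1 can switch to Medium (-9 → 2). Not NE.
(Medium, Idle): Plant 1 can switch to Low (-4 → 7). Not NE.
(Medium, Low): Plant 1 can switch to Low (-7 → 5). Not NE.
(Medium, Medium): Plant 1 can switch to Low (-7 → -5). Not NE.
(Medium, High): Plant 1 can switch to Low (-9 → 7). Not NE.
(Medium, Max): Plant 1 can switch to High (2 → 5). Not NE.
(High, Max): Plant 1 gets 5, best alternative 3; Plant 2 gets 3, best alternative 1. No profitable deviation — NE.
(The remaining 9 profiles each have a profitable deviation by the same check.)

The unique pure-strategy Nash equilibrium is (High, Max).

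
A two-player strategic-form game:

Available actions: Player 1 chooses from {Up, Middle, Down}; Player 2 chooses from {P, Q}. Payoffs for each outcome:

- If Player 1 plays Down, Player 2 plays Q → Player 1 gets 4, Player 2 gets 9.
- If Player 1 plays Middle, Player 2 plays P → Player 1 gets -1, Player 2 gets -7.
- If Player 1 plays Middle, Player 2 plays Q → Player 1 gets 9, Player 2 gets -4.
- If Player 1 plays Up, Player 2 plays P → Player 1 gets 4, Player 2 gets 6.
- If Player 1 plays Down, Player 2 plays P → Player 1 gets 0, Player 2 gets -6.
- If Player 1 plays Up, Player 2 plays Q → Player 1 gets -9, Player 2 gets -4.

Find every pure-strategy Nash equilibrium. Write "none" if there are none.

(Up, P); (Middle, Q)

(Up, P): Player 1 gets 4, best alternative 0; Player 2 gets 6, best alternative -4. No profitable deviation — NE.
(Up, Q): Player 1 can switch to Middle (-9 → 9). Not NE.
(Middle, P): Player 1 can switch to Up (-1 → 4). Not NE.
(Middle, Q): Player 1 gets 9, best alternative 4; Player 2 gets -4, best alternative -7. No profitable deviation — NE.
(Down, P): Player 1 can switch to Up (0 → 4). Not NE.
(Down, Q): Player 1 can switch to Middle (4 → 9). Not NE.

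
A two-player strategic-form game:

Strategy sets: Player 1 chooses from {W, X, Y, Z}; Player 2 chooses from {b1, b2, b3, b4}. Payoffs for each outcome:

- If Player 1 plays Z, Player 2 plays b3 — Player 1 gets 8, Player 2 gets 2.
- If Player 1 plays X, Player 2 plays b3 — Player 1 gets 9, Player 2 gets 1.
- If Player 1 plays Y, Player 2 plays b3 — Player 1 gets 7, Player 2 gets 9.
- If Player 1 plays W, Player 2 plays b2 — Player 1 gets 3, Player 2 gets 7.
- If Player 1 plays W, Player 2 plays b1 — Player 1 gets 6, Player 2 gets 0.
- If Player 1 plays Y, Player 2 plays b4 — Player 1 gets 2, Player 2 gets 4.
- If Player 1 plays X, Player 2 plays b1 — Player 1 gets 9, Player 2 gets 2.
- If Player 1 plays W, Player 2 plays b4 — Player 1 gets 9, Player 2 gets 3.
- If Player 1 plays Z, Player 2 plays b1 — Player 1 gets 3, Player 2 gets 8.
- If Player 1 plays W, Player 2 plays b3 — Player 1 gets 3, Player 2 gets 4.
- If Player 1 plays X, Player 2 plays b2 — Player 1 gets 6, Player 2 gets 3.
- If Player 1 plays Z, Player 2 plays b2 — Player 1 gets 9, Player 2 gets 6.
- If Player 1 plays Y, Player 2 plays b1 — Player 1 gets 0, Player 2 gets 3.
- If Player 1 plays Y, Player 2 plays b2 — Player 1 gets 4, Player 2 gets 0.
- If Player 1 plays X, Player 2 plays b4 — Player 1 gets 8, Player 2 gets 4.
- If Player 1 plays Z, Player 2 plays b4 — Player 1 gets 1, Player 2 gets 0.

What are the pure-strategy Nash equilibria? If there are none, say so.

(W, b1): Player 1 can switch to X (6 → 9). Not NE.
(W, b2): Player 1 can switch to X (3 → 6). Not NE.
(W, b3): Player 1 can switch to X (3 → 9). Not NE.
(W, b4): Player 2 can switch to b2 (3 → 7). Not NE.
(X, b1): Player 2 can switch to b2 (2 → 3). Not NE.
(X, b2): Player 1 can switch to Z (6 → 9). Not NE.
(The remaining 10 profiles each have a profitable deviation by the same check.)

There is no pure-strategy Nash equilibrium.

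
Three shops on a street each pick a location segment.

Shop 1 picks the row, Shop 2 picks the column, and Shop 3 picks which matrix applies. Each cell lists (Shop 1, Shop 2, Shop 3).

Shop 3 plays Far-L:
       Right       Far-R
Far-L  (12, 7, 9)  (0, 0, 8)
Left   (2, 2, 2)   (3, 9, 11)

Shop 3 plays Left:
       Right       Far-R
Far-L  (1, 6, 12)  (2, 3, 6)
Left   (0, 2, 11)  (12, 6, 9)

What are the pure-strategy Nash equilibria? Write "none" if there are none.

(Far-L, Right, Left), (Left, Far-R, Far-L)

(Far-L, Right, Far-L): Shop 3 can switch to Left (9 → 12). Not NE.
(Far-L, Right, Left): Shop 1 gets 1, best alternative 0; Shop 2 gets 6, best alternative 3; Shop 3 gets 12, best alternative 9. No profitable deviation — NE.
(Far-L, Far-R, Far-L): Shop 1 can switch to Left (0 → 3). Not NE.
(Far-L, Far-R, Left): Shop 1 can switch to Left (2 → 12). Not NE.
(Left, Right, Far-L): Shop 1 can switch to Far-L (2 → 12). Not NE.
(Left, Right, Left): Shop 1 can switch to Far-L (0 → 1). Not NE.
(Left, Far-R, Far-L): Shop 1 gets 3, best alternative 0; Shop 2 gets 9, best alternative 2; Shop 3 gets 11, best alternative 9. No profitable deviation — NE.
(Left, Far-R, Left): Shop 3 can switch to Far-L (9 → 11). Not NE.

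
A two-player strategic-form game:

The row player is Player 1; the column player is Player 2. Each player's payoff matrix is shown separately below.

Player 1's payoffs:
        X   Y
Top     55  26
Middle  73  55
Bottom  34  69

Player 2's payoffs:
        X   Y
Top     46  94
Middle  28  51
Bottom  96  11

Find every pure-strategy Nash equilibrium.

There is no pure-strategy Nash equilibrium.

(Top, X): Player 1 can switch to Middle (55 → 73). Not NE.
(Top, Y): Player 1 can switch to Middle (26 → 55). Not NE.
(Middle, X): Player 2 can switch to Y (28 → 51). Not NE.
(Middle, Y): Player 1 can switch to Bottom (55 → 69). Not NE.
(Bottom, X): Player 1 can switch to Top (34 → 55). Not NE.
(Bottom, Y): Player 2 can switch to X (11 → 96). Not NE.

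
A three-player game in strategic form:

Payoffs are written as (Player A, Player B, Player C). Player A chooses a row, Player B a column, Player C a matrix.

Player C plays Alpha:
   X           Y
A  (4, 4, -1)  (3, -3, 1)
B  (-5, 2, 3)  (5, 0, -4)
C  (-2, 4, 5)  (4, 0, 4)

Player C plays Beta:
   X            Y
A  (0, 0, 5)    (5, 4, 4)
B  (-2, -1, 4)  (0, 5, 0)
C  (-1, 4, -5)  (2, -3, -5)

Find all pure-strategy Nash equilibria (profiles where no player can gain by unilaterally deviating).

(A, X, Alpha): Player C can switch to Beta (-1 → 5). Not NE.
(A, X, Beta): Player B can switch to Y (0 → 4). Not NE.
(A, Y, Alpha): Player A can switch to B (3 → 5). Not NE.
(A, Y, Beta): Player A gets 5, best alternative 2; Player B gets 4, best alternative 0; Player C gets 4, best alternative 1. No profitable deviation — NE.
(B, X, Alpha): Player A can switch to A (-5 → 4). Not NE.
(B, X, Beta): Player A can switch to A (-2 → 0). Not NE.
(B, Y, Alpha): Player B can switch to X (0 → 2). Not NE.
(B, Y, Beta): Player A can switch to A (0 → 5). Not NE.
(C, X, Alpha): Player A can switch to A (-2 → 4). Not NE.
(C, X, Beta): Player A can switch to A (-1 → 0). Not NE.
(C, Y, Alpha): Player A can switch to B (4 → 5). Not NE.
(C, Y, Beta): Player A can switch to A (2 → 5). Not NE.

The unique pure-strategy Nash equilibrium is (A, Y, Beta).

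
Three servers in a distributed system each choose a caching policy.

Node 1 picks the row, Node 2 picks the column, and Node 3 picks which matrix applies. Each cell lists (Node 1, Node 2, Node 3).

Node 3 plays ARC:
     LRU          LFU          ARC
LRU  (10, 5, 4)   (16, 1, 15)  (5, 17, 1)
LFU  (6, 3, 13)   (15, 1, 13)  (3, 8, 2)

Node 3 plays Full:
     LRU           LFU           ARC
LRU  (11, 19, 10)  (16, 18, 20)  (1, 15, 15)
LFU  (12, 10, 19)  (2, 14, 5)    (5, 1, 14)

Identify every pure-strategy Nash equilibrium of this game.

This game has no pure Nash equilibrium.

(LRU, LRU, ARC): Node 2 can switch to ARC (5 → 17). Not NE.
(LRU, LRU, Full): Node 1 can switch to LFU (11 → 12). Not NE.
(LRU, LFU, ARC): Node 2 can switch to LRU (1 → 5). Not NE.
(LRU, LFU, Full): Node 2 can switch to LRU (18 → 19). Not NE.
(LRU, ARC, ARC): Node 3 can switch to Full (1 → 15). Not NE.
(LRU, ARC, Full): Node 1 can switch to LFU (1 → 5). Not NE.
(LFU, LRU, ARC): Node 1 can switch to LRU (6 → 10). Not NE.
(LFU, LRU, Full): Node 2 can switch to LFU (10 → 14). Not NE.
(The remaining 4 profiles each have a profitable deviation by the same check.)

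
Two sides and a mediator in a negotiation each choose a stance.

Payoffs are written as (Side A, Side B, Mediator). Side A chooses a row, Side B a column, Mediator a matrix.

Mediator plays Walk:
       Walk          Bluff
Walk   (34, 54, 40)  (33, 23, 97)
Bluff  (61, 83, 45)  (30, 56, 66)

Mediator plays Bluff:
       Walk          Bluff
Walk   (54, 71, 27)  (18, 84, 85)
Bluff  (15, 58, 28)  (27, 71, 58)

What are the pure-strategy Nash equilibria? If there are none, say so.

(Walk, Walk, Walk): Side A can switch to Bluff (34 → 61). Not NE.
(Walk, Walk, Bluff): Side B can switch to Bluff (71 → 84). Not NE.
(Walk, Bluff, Walk): Side B can switch to Walk (23 → 54). Not NE.
(Walk, Bluff, Bluff): Side A can switch to Bluff (18 → 27). Not NE.
(Bluff, Walk, Walk): Side A gets 61, best alternative 34; Side B gets 83, best alternative 56; Mediator gets 45, best alternative 28. No profitable deviation — NE.
(Bluff, Walk, Bluff): Side A can switch to Walk (15 → 54). Not NE.
(Bluff, Bluff, Walk): Side A can switch to Walk (30 → 33). Not NE.
(Bluff, Bluff, Bluff): Mediator can switch to Walk (58 → 66). Not NE.

(Bluff, Walk, Walk)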